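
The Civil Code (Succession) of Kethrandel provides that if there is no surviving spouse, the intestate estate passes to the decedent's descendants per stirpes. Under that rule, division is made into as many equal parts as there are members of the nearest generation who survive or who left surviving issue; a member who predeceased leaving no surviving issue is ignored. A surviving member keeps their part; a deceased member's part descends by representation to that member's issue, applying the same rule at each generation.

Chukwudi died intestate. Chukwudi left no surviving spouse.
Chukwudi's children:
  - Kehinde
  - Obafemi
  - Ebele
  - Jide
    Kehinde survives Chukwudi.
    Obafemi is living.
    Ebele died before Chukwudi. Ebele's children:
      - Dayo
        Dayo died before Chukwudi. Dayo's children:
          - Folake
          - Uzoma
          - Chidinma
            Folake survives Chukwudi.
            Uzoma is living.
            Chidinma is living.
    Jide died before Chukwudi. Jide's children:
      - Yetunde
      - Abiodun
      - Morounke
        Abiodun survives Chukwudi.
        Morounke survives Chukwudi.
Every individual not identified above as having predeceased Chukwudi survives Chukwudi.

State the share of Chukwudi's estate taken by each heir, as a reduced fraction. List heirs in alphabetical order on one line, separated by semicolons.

There is no surviving spouse, so the entire estate passes to Chukwudi's descendants per stirpes.
The estate is divided into 4 equal shares of 1/4 among Kehinde, Obafemi, Ebele, Jide.
Kehinde is living and takes 1/4.
Obafemi is living and takes 1/4.
Ebele predeceased; the 1/4 allotted to Ebele's branch passes to Ebele's issue by representation.
Dayo's line is the sole branch at this level, so the full 1/4 passes to Dayo's issue by representation.
The 1/4 is divided into 3 equal shares of 1/12 among Folake, Uzoma, Chidinma.
Folake is living and takes 1/12.
Uzoma is living and takes 1/12.
Chidinma is living and takes 1/12.
Jide predeceased; the 1/4 allotted to Jide's branch passes to Jide's issue by representation.
The 1/4 is divided into 3 equal shares of 1/12 among Yetunde, Abiodun, Morounke.
Yetunde is living and takes 1/12.
Abiodun is living and takes 1/12.
Morounke is living and takes 1/12.

Abiodun 1/12; Chidinma 1/12; Folake 1/12; Kehinde 1/4; Morounke 1/12; Obafemi 1/4; Uzoma 1/12; Yetunde 1/12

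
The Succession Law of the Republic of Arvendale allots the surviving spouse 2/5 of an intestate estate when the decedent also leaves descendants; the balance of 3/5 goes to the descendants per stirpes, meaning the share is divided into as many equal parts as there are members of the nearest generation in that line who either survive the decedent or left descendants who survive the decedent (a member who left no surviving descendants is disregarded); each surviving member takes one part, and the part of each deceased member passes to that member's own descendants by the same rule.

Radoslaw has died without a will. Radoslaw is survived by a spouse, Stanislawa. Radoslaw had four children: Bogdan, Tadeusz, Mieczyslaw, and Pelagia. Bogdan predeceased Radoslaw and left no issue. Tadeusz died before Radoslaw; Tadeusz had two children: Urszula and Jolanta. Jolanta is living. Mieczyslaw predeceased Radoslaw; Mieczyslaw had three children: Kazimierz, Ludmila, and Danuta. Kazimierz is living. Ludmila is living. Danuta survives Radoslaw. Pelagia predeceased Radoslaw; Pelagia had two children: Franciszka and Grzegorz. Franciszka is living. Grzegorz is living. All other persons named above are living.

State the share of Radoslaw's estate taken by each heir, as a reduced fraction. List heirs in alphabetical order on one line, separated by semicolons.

Danuta 1/15; Franciszka 1/10; Grzegorz 1/10; Jolanta 1/10; Kazimierz 1/15; Ludmila 1/15; Stanislawa 2/5; Urszula 1/10

Stanislawa, as surviving spouse, takes 2/5.
The remaining 3/5 passes to Radoslaw's descendants per stirpes.
Bogdan left no surviving issue, so that branch lapses and is disregarded.
The 3/5 is divided into 3 equal shares of 1/5 among Tadeusz, Mieczyslaw, Pelagia.
Tadeusz predeceased; the 1/5 allotted to Tadeusz's branch passes to Tadeusz's issue by representation.
The 1/5 is divided into 2 equal shares of 1/10 among Urszula, Jolanta.
Urszula is living and takes 1/10.
Jolanta is living and takes 1/10.
Mieczyslaw predeceased; the 1/5 allotted to Mieczyslaw's branch passes to Mieczyslaw's issue by representation.
The 1/5 is divided into 3 equal shares of 1/15 among Kazimierz, Ludmila, Danuta.
Kazimierz is living and takes 1/15.
Ludmila is living and takes 1/15.
Danuta is living and takes 1/15.
Pelagia predeceased; the 1/5 allotted to Pelagia's branch passes to Pelagia's issue by representation.
The 1/5 is divided into 2 equal shares of 1/10 among Franciszka, Grzegorz.
Franciszka is living and takes 1/10.
Grzegorz is living and takes 1/10.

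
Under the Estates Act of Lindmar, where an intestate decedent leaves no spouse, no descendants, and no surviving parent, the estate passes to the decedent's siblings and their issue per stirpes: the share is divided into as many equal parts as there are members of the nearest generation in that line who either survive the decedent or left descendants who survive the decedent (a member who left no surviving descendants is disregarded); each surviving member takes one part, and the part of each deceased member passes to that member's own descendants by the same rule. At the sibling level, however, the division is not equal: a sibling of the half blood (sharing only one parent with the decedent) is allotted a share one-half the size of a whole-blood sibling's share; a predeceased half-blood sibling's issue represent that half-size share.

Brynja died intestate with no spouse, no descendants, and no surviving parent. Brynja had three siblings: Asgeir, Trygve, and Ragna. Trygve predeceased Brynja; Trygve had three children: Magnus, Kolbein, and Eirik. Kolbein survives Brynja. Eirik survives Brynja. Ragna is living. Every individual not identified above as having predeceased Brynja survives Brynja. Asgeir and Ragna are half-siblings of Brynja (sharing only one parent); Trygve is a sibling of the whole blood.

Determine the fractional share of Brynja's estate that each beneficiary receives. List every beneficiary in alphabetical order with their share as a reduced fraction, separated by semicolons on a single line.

Asgeir 1/4; Eirik 1/6; Kolbein 1/6; Magnus 1/6; Ragna 1/4

No spouse, descendants, or parent survives, so the estate passes to Brynja's siblings per stirpes.
Half-blood siblings count for one-half the weight of whole-blood siblings at the initial division.
Dividing 1 in proportion to weights (total weight 2): Asgeir (weight 1/2) → 1/4; Trygve (weight 1) → 1/2; Ragna (weight 1/2) → 1/4.
Asgeir is living and takes 1/4.
Trygve predeceased; the 1/2 allotted to Trygve's branch passes to Trygve's issue by representation.
The 1/2 is divided into 3 equal shares of 1/6 among Magnus, Kolbein, Eirik.
Magnus is living and takes 1/6.
Kolbein is living and takes 1/6.
Eirik is living and takes 1/6.
Ragna is living and takes 1/4.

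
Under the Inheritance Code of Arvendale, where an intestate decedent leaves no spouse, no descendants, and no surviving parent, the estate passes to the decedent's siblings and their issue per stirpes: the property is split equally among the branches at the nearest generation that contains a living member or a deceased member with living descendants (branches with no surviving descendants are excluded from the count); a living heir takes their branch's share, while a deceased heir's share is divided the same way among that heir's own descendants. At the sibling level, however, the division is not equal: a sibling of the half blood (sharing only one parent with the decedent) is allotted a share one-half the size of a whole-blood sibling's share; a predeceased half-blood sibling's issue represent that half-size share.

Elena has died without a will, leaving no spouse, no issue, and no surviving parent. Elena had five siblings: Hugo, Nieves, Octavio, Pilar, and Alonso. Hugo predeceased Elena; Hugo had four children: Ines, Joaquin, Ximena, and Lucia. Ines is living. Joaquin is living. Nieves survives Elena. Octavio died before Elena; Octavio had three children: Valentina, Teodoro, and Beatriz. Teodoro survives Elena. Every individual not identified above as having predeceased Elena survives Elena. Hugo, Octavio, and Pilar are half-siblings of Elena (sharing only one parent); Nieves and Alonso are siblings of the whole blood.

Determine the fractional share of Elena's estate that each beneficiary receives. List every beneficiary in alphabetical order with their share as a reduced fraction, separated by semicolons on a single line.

No spouse, descendants, or parent survives, so the estate passes to Elena's siblings per stirpes.
Half-blood siblings count for one-half the weight of whole-blood siblings at the initial division.
Dividing 1 in proportion to weights (total weight 7/2): Hugo (weight 1/2) → 1/7; Nieves (weight 1) → 2/7; Octavio (weight 1/2) → 1/7; Pilar (weight 1/2) → 1/7; Alonso (weight 1) → 2/7.
Hugo predeceased; the 1/7 allotted to Hugo's branch passes to Hugo's issue by representation.
The 1/7 is divided into 4 equal shares of 1/28 among Ines, Joaquin, Ximena, Lucia.
Ines is living and takes 1/28.
Joaquin is living and takes 1/28.
Ximena is living and takes 1/28.
Lucia is living and takes 1/28.
Nieves is living and takes 2/7.
Octavio predeceased; the 1/7 allotted to Octavio's branch passes to Octavio's issue by representation.
The 1/7 is divided into 3 equal shares of 1/21 among Valentina, Teodoro, Beatriz.
Valentina is living and takes 1/21.
Teodoro is living and takes 1/21.
Beatriz is living and takes 1/21.
Pilar is living and takes 1/7.
Alonso is living and takes 2/7.

Alonso 2/7; Beatriz 1/21; Ines 1/28; Joaquin 1/28; Lucia 1/28; Nieves 2/7; Pilar 1/7; Teodoro 1/21; Valentina 1/21; Ximena 1/28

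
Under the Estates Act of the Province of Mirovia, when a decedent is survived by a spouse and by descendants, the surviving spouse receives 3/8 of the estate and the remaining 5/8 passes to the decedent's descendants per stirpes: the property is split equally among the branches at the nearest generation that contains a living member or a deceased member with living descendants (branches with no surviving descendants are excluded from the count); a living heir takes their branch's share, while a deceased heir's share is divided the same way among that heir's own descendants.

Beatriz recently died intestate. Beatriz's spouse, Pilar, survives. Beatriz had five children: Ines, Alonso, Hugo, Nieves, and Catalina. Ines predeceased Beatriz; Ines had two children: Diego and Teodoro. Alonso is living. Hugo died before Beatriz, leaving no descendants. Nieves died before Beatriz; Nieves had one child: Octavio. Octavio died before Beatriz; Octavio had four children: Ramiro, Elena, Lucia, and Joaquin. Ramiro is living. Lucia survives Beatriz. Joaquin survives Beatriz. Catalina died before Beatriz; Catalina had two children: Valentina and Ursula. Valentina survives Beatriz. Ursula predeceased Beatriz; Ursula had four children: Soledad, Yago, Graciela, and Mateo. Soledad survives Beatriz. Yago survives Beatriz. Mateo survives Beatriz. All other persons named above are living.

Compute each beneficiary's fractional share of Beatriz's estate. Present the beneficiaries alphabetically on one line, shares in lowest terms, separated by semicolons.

Alonso 5/32; Diego 5/64; Elena 5/128; Graciela 5/256; Joaquin 5/128; Lucia 5/128; Mateo 5/256; Pilar 3/8; Ramiro 5/128; Soledad 5/256; Teodoro 5/64; Valentina 5/64; Yago 5/256

Pilar, as surviving spouse, takes 3/8.
The remaining 5/8 passes to Beatriz's descendants per stirpes.
Hugo left no surviving issue, so that branch lapses and is disregarded.
The 5/8 is divided into 4 equal shares of 5/32 among Ines, Alonso, Nieves, Catalina.
Ines predeceased; the 5/32 allotted to Ines's branch passes to Ines's issue by representation.
The 5/32 is divided into 2 equal shares of 5/64 among Diego, Teodoro.
Diego is living and takes 5/64.
Teodoro is living and takes 5/64.
Alonso is living and takes 5/32.
Nieves predeceased; the 5/32 allotted to Nieves's branch passes to Nieves's issue by representation.
Octavio's line is the sole branch at this level, so the full 5/32 passes to Octavio's issue by representation.
The 5/32 is divided into 4 equal shares of 5/128 among Ramiro, Elena, Lucia, Joaquin.
Ramiro is living and takes 5/128.
Elena is living and takes 5/128.
Lucia is living and takes 5/128.
Joaquin is living and takes 5/128.
Catalina predeceased; the 5/32 allotted to Catalina's branch passes to Catalina's issue by representation.
The 5/32 is divided into 2 equal shares of 5/64 among Valentina, Ursula.
Valentina is living and takes 5/64.
Ursula predeceased; the 5/64 allotted to Ursula's branch passes to Ursula's issue by representation.
The 5/64 is divided into 4 equal shares of 5/256 among Soledad, Yago, Graciela, Mateo.
Soledad is living and takes 5/256.
Yago is living and takes 5/256.
Graciela is living and takes 5/256.
Mateo is living and takes 5/256.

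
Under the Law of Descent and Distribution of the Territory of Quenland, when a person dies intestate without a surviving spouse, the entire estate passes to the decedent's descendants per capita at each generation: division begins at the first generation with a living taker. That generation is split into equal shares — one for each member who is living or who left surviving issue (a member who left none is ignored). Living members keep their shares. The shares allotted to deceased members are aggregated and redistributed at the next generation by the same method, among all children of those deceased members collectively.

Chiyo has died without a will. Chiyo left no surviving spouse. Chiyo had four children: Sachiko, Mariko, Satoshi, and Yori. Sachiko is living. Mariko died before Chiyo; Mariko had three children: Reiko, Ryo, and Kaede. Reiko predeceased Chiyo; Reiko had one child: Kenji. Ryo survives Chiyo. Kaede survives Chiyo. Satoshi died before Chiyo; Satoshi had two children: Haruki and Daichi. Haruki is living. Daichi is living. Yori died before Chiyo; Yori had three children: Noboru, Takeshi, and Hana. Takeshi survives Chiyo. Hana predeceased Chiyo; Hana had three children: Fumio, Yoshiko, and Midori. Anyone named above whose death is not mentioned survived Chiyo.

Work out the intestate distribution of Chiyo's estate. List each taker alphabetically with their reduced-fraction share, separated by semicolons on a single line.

There is no surviving spouse, so the entire estate passes to Chiyo's descendants per capita at each generation.
At generation 1 (Sachiko, Mariko, Satoshi, Yori) there are 4 shares of (1)/4 = 1/4 each.
Living: Sachiko — each takes 1/4.
Deceased: Mariko, Satoshi, and Yori. Their combined 3/4 is pooled and carried to generation 2.
At generation 2 (Reiko, Ryo, Kaede, Haruki, Daichi, Noboru, Takeshi, Hana) there are 8 shares of (3/4)/8 = 3/32 each.
Living: Ryo, Kaede, Haruki, Daichi, Noboru, and Takeshi — each takes 3/32.
Deceased: Reiko and Hana. Their combined 3/16 is pooled and carried to generation 3.
At generation 3 (Kenji, Fumio, Yoshiko, Midori) there are 4 shares of (3/16)/4 = 3/64 each.
Living: Kenji, Fumio, Yoshiko, and Midori — each takes 3/64.

Daichi 3/32; Fumio 3/64; Haruki 3/32; Kaede 3/32; Kenji 3/64; Midori 3/64; Noboru 3/32; Ryo 3/32; Sachiko 1/4; Takeshi 3/32; Yoshiko 3/64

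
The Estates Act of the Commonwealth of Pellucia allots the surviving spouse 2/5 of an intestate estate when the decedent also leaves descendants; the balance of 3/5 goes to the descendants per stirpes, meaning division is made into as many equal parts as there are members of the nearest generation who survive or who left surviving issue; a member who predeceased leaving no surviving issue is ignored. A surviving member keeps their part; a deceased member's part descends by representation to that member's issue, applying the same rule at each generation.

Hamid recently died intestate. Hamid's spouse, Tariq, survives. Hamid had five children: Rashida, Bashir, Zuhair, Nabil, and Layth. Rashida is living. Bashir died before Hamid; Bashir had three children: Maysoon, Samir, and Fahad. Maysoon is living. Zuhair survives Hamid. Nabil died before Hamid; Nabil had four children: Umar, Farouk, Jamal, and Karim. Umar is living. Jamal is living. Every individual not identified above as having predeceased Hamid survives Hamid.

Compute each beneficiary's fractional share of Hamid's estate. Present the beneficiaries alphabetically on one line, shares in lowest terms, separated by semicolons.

Tariq, as surviving spouse, takes 2/5.
The remaining 3/5 passes to Hamid's descendants per stirpes.
The 3/5 is divided into 5 equal shares of 3/25 among Rashida, Bashir, Zuhair, Nabil, Layth.
Rashida is living and takes 3/25.
Bashir predeceased; the 3/25 allotted to Bashir's branch passes to Bashir's issue by representation.
The 3/25 is divided into 3 equal shares of 1/25 among Maysoon, Samir, Fahad.
Maysoon is living and takes 1/25.
Samir is living and takes 1/25.
Fahad is living and takes 1/25.
Zuhair is living and takes 3/25.
Nabil predeceased; the 3/25 allotted to Nabil's branch passes to Nabil's issue by representation.
The 3/25 is divided into 4 equal shares of 3/100 among Umar, Farouk, Jamal, Karim.
Umar is living and takes 3/100.
Farouk is living and takes 3/100.
Jamal is living and takes 3/100.
Karim is living and takes 3/100.
Layth is living and takes 3/25.

Fahad 1/25; Farouk 3/100; Jamal 3/100; Karim 3/100; Layth 3/25; Maysoon 1/25; Rashida 3/25; Samir 1/25; Tariq 2/5; Umar 3/100; Zuhair 3/25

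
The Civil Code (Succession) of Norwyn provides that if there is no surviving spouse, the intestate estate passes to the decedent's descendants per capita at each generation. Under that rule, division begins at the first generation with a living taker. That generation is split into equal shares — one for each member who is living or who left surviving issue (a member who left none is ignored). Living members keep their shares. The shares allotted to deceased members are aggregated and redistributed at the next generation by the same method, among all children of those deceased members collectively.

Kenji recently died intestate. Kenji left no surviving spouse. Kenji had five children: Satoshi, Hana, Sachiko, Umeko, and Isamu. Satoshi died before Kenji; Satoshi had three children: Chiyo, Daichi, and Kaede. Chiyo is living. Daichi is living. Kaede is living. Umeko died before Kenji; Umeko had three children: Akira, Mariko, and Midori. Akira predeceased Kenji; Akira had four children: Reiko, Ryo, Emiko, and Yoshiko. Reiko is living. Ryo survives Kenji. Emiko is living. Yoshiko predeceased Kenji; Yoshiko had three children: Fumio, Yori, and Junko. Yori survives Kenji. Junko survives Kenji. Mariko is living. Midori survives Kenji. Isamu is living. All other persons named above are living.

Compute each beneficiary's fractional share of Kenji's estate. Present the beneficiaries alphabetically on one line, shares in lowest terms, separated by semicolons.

There is no surviving spouse, so the entire estate passes to Kenji's descendants per capita at each generation.
At generation 1 (Satoshi, Hana, Sachiko, Umeko, Isamu) there are 5 shares of (1)/5 = 1/5 each.
Living: Hana, Sachiko, and Isamu — each takes 1/5.
Deceased: Satoshi and Umeko. Their combined 2/5 is pooled and carried to generation 2.
At generation 2 (Chiyo, Daichi, Kaede, Akira, Mariko, Midori) there are 6 shares of (2/5)/6 = 1/15 each.
Living: Chiyo, Daichi, Kaede, Mariko, and Midori — each takes 1/15.
Deceased: Akira. That 1/15 share is carried to generation 3.
At generation 3 (Reiko, Ryo, Emiko, Yoshiko) there are 4 shares of (1/15)/4 = 1/60 each.
Living: Reiko, Ryo, and Emiko — each takes 1/60.
Deceased: Yoshiko. That 1/60 share is carried to generation 4.
At generation 4 (Fumio, Yori, Junko) there are 3 shares of (1/60)/3 = 1/180 each.
Living: Fumio, Yori, and Junko — each takes 1/180.

Chiyo 1/15; Daichi 1/15; Emiko 1/60; Fumio 1/180; Hana 1/5; Isamu 1/5; Junko 1/180; Kaede 1/15; Mariko 1/15; Midori 1/15; Reiko 1/60; Ryo 1/60; Sachiko 1/5; Yori 1/180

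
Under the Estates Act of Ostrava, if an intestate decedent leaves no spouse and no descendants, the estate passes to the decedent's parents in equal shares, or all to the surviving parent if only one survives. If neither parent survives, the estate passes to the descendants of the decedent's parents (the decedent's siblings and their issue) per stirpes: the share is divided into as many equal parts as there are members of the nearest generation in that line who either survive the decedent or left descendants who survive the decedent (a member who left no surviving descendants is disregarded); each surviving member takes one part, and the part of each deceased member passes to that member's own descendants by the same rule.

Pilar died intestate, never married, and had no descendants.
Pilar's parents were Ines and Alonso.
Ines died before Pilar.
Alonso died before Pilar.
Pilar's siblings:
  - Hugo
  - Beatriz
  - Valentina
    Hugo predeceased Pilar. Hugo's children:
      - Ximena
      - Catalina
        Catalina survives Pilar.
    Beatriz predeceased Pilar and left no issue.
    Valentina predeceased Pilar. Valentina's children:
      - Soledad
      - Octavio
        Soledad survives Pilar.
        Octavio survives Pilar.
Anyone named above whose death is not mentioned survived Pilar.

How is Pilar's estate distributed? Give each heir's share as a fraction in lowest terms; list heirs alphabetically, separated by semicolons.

Catalina 1/4; Octavio 1/4; Soledad 1/4; Ximena 1/4

Neither parent survives and there are no descendants, so the estate passes to Pilar's siblings and their issue per stirpes.
Beatriz left no surviving issue, so that branch lapses and is disregarded.
The estate is divided into 2 equal shares of 1/2 among Hugo, Valentina.
Hugo predeceased; the 1/2 allotted to Hugo's branch passes to Hugo's issue by representation.
The 1/2 is divided into 2 equal shares of 1/4 among Ximena, Catalina.
Ximena is living and takes 1/4.
Catalina is living and takes 1/4.
Valentina predeceased; the 1/2 allotted to Valentina's branch passes to Valentina's issue by representation.
The 1/2 is divided into 2 equal shares of 1/4 among Soledad, Octavio.
Soledad is living and takes 1/4.
Octavio is living and takes 1/4.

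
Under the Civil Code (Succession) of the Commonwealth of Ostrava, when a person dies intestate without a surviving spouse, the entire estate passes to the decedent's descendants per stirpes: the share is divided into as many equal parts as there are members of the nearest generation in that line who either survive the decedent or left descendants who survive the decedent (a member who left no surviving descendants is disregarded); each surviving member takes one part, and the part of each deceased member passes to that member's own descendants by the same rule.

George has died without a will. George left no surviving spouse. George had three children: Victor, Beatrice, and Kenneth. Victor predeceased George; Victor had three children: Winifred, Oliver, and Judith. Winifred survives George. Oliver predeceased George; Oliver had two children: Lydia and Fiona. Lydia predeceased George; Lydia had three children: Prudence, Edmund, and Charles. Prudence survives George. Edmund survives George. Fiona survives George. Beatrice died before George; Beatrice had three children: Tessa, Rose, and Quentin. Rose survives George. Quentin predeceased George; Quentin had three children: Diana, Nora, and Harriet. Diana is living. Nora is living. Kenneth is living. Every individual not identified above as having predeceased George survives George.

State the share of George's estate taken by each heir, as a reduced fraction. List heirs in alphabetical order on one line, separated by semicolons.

There is no surviving spouse, so the entire estate passes to George's descendants per stirpes.
The estate is divided into 3 equal shares of 1/3 among Victor, Beatrice, Kenneth.
Victor predeceased; the 1/3 allotted to Victor's branch passes to Victor's issue by representation.
The 1/3 is divided into 3 equal shares of 1/9 among Winifred, Oliver, Judith.
Winifred is living and takes 1/9.
Oliver predeceased; the 1/9 allotted to Oliver's branch passes to Oliver's issue by representation.
The 1/9 is divided into 2 equal shares of 1/18 among Lydia, Fiona.
Lydia predeceased; the 1/18 allotted to Lydia's branch passes to Lydia's issue by representation.
The 1/18 is divided into 3 equal shares of 1/54 among Prudence, Edmund, Charles.
Prudence is living and takes 1/54.
Edmund is living and takes 1/54.
Charles is living and takes 1/54.
Fiona is living and takes 1/18.
Judith is living and takes 1/9.
Beatrice predeceased; the 1/3 allotted to Beatrice's branch passes to Beatrice's issue by representation.
The 1/3 is divided into 3 equal shares of 1/9 among Tessa, Rose, Quentin.
Tessa is living and takes 1/9.
Rose is living and takes 1/9.
Quentin predeceased; the 1/9 allotted to Quentin's branch passes to Quentin's issue by representation.
The 1/9 is divided into 3 equal shares of 1/27 among Diana, Nora, Harriet.
Diana is living and takes 1/27.
Nora is living and takes 1/27.
Harriet is living and takes 1/27.
Kenneth is living and takes 1/3.

Charles 1/54; Diana 1/27; Edmund 1/54; Fiona 1/18; Harriet 1/27; Judith 1/9; Kenneth 1/3; Nora 1/27; Prudence 1/54; Rose 1/9; Tessa 1/9; Winifred 1/9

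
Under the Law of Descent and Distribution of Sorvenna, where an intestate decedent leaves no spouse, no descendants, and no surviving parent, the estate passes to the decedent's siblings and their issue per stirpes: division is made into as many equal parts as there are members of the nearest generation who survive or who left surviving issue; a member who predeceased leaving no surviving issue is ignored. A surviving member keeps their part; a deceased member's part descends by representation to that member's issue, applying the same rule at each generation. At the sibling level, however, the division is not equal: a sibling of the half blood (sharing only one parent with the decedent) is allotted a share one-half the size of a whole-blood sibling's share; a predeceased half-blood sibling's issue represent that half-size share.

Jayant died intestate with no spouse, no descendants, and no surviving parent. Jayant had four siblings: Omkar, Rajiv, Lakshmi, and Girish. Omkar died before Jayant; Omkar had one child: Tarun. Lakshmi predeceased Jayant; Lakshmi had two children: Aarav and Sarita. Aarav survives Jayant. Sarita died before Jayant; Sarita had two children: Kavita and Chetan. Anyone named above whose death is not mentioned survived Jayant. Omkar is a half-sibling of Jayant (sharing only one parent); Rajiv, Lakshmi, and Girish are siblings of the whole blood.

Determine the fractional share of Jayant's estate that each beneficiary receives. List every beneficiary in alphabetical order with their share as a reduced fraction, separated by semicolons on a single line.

Aarav 1/7; Chetan 1/14; Girish 2/7; Kavita 1/14; Rajiv 2/7; Tarun 1/7

No spouse, descendants, or parent survives, so the estate passes to Jayant's siblings per stirpes.
Half-blood siblings count for one-half the weight of whole-blood siblings at the initial division.
Dividing 1 in proportion to weights (total weight 7/2): Omkar (weight 1/2) → 1/7; Rajiv (weight 1) → 2/7; Lakshmi (weight 1) → 2/7; Girish (weight 1) → 2/7.
Omkar predeceased; the 1/7 allotted to Omkar's branch passes to Omkar's issue by representation.
Tarun is the sole taker at this level and receives the full 1/7.
Rajiv is living and takes 2/7.
Lakshmi predeceased; the 2/7 allotted to Lakshmi's branch passes to Lakshmi's issue by representation.
The 2/7 is divided into 2 equal shares of 1/7 among Aarav, Sarita.
Aarav is living and takes 1/7.
Sarita predeceased; the 1/7 allotted to Sarita's branch passes to Sarita's issue by representation.
The 1/7 is divided into 2 equal shares of 1/14 among Kavita, Chetan.
Kavita is living and takes 1/14.
Chetan is living and takes 1/14.
Girish is living and takes 2/7.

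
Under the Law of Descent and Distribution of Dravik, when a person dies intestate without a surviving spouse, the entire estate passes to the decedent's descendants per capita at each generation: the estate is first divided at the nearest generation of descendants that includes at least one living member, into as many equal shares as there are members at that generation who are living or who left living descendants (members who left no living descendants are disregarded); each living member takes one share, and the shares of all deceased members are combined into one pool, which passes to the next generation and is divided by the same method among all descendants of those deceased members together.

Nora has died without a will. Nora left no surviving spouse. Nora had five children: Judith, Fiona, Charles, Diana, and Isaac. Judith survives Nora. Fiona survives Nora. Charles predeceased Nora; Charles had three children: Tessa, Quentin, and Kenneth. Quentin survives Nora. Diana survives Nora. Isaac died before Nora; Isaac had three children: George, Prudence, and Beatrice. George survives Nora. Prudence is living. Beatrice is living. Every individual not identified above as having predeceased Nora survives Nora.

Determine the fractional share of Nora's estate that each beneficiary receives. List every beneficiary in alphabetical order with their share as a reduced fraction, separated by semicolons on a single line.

Beatrice 1/15; Diana 1/5; Fiona 1/5; George 1/15; Judith 1/5; Kenneth 1/15; Prudence 1/15; Quentin 1/15; Tessa 1/15

There is no surviving spouse, so the entire estate passes to Nora's descendants per capita at each generation.
At generation 1 (Judith, Fiona, Charles, Diana, Isaac) there are 5 shares of (1)/5 = 1/5 each.
Living: Judith, Fiona, and Diana — each takes 1/5.
Deceased: Charles and Isaac. Their combined 2/5 is pooled and carried to generation 2.
At generation 2 (Tessa, Quentin, Kenneth, George, Prudence, Beatrice) there are 6 shares of (2/5)/6 = 1/15 each.
Living: Tessa, Quentin, Kenneth, George, Prudence, and Beatrice — each takes 1/15.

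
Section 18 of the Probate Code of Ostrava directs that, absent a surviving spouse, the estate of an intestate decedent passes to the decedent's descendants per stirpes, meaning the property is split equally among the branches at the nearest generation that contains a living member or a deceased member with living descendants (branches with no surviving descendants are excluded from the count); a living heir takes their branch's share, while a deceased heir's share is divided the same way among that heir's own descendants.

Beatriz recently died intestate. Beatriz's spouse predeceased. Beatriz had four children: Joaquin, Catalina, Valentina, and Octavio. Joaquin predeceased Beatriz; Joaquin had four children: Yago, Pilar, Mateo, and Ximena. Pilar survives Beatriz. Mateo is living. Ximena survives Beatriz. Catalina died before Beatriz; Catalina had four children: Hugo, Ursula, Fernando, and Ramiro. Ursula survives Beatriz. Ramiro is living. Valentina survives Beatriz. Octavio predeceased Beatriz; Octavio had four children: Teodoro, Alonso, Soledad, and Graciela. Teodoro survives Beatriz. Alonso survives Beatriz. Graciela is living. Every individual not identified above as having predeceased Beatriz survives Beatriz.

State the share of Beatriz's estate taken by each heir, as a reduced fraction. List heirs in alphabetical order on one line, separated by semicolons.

Alonso 1/16; Fernando 1/16; Graciela 1/16; Hugo 1/16; Mateo 1/16; Pilar 1/16; Ramiro 1/16; Soledad 1/16; Teodoro 1/16; Ursula 1/16; Valentina 1/4; Ximena 1/16; Yago 1/16

There is no surviving spouse, so the entire estate passes to Beatriz's descendants per stirpes.
The estate is divided into 4 equal shares of 1/4 among Joaquin, Catalina, Valentina, Octavio.
Joaquin predeceased; the 1/4 allotted to Joaquin's branch passes to Joaquin's issue by representation.
The 1/4 is divided into 4 equal shares of 1/16 among Yago, Pilar, Mateo, Ximena.
Yago is living and takes 1/16.
Pilar is living and takes 1/16.
Mateo is living and takes 1/16.
Ximena is living and takes 1/16.
Catalina predeceased; the 1/4 allotted to Catalina's branch passes to Catalina's issue by representation.
The 1/4 is divided into 4 equal shares of 1/16 among Hugo, Ursula, Fernando, Ramiro.
Hugo is living and takes 1/16.
Ursula is living and takes 1/16.
Fernando is living and takes 1/16.
Ramiro is living and takes 1/16.
Valentina is living and takes 1/4.
Octavio predeceased; the 1/4 allotted to Octavio's branch passes to Octavio's issue by representation.
The 1/4 is divided into 4 equal shares of 1/16 among Teodoro, Alonso, Soledad, Graciela.
Teodoro is living and takes 1/16.
Alonso is living and takes 1/16.
Soledad is living and takes 1/16.
Graciela is living and takes 1/16.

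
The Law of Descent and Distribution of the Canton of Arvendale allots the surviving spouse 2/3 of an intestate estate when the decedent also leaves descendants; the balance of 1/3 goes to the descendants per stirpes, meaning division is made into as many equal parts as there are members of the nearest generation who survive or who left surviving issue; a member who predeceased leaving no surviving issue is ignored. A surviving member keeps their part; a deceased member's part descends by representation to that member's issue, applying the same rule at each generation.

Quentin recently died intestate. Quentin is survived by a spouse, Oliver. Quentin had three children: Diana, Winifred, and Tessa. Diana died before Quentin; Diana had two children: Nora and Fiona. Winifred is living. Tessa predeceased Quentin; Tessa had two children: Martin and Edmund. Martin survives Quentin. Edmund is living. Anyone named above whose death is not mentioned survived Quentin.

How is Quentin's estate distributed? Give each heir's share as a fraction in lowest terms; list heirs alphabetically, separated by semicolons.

Edmund 1/18; Fiona 1/18; Martin 1/18; Nora 1/18; Oliver 2/3; Winifred 1/9

Oliver, as surviving spouse, takes 2/3.
The remaining 1/3 passes to Quentin's descendants per stirpes.
The 1/3 is divided into 3 equal shares of 1/9 among Diana, Winifred, Tessa.
Diana predeceased; the 1/9 allotted to Diana's branch passes to Diana's issue by representation.
The 1/9 is divided into 2 equal shares of 1/18 among Nora, Fiona.
Nora is living and takes 1/18.
Fiona is living and takes 1/18.
Winifred is living and takes 1/9.
Tessa predeceased; the 1/9 allotted to Tessa's branch passes to Tessa's issue by representation.
The 1/9 is divided into 2 equal shares of 1/18 among Martin, Edmund.
Martin is living and takes 1/18.
Edmund is living and takes 1/18.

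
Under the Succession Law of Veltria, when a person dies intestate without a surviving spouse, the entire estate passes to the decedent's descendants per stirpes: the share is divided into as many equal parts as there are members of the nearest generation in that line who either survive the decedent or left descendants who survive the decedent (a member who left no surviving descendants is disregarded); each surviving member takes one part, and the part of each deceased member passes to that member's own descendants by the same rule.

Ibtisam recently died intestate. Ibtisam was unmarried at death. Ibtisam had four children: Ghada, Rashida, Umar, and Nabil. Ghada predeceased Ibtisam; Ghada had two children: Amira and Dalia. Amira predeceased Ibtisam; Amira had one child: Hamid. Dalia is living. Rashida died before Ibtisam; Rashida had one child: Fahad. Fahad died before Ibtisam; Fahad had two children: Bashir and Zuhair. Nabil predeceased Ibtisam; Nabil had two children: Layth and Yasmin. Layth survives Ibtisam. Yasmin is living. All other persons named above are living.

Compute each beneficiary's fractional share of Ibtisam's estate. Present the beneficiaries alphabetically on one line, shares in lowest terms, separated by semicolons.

Bashir 1/8; Dalia 1/8; Hamid 1/8; Layth 1/8; Umar 1/4; Yasmin 1/8; Zuhair 1/8

There is no surviving spouse, so the entire estate passes to Ibtisam's descendants per stirpes.
The estate is divided into 4 equal shares of 1/4 among Ghada, Rashida, Umar, Nabil.
Ghada predeceased; the 1/4 allotted to Ghada's branch passes to Ghada's issue by representation.
The 1/4 is divided into 2 equal shares of 1/8 among Amira, Dalia.
Amira predeceased; the 1/8 allotted to Amira's branch passes to Amira's issue by representation.
Hamid is the sole taker at this level and receives the full 1/8.
Dalia is living and takes 1/8.
Rashida predeceased; the 1/4 allotted to Rashida's branch passes to Rashida's issue by representation.
Fahad's line is the sole branch at this level, so the full 1/4 passes to Fahad's issue by representation.
The 1/4 is divided into 2 equal shares of 1/8 among Bashir, Zuhair.
Bashir is living and takes 1/8.
Zuhair is living and takes 1/8.
Umar is living and takes 1/4.
Nabil predeceased; the 1/4 allotted to Nabil's branch passes to Nabil's issue by representation.
The 1/4 is divided into 2 equal shares of 1/8 among Layth, Yasmin.
Layth is living and takes 1/8.
Yasmin is living and takes 1/8.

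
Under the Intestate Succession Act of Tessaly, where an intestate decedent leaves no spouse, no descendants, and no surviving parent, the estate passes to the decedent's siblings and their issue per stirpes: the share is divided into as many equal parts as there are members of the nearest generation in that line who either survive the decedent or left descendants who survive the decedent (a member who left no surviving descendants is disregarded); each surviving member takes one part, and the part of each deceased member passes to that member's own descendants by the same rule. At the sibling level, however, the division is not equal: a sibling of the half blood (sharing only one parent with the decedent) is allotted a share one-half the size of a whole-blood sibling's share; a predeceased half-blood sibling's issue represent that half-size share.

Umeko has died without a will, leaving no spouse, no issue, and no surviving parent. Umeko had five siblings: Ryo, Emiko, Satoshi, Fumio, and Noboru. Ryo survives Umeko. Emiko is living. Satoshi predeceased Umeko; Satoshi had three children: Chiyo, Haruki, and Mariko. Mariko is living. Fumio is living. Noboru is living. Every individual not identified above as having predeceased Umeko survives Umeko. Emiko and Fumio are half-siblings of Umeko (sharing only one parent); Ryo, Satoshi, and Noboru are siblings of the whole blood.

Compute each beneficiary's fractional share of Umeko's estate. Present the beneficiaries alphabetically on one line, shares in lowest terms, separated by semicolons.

Chiyo 1/12; Emiko 1/8; Fumio 1/8; Haruki 1/12; Mariko 1/12; Noboru 1/4; Ryo 1/4

No spouse, descendants, or parent survives, so the estate passes to Umeko's siblings per stirpes.
Half-blood siblings count for one-half the weight of whole-blood siblings at the initial division.
Dividing 1 in proportion to weights (total weight 4): Ryo (weight 1) → 1/4; Emiko (weight 1/2) → 1/8; Satoshi (weight 1) → 1/4; Fumio (weight 1/2) → 1/8; Noboru (weight 1) → 1/4.
Ryo is living and takes 1/4.
Emiko is living and takes 1/8.
Satoshi predeceased; the 1/4 allotted to Satoshi's branch passes to Satoshi's issue by representation.
The 1/4 is divided into 3 equal shares of 1/12 among Chiyo, Haruki, Mariko.
Chiyo is living and takes 1/12.
Haruki is living and takes 1/12.
Mariko is living and takes 1/12.
Fumio is living and takes 1/8.
Noboru is living and takes 1/4.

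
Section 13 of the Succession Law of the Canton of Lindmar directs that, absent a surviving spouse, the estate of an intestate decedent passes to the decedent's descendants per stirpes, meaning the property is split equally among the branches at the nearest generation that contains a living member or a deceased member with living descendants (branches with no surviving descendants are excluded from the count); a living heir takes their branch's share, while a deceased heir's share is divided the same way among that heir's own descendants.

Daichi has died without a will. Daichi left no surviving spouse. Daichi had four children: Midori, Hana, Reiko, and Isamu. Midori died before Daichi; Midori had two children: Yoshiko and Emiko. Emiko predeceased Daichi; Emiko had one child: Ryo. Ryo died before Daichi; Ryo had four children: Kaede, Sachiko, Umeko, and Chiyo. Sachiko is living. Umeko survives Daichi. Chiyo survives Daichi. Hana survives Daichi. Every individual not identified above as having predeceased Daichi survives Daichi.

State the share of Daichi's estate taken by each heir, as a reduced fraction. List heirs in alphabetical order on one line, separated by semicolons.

Chiyo 1/32; Hana 1/4; Isamu 1/4; Kaede 1/32; Reiko 1/4; Sachiko 1/32; Umeko 1/32; Yoshiko 1/8

There is no surviving spouse, so the entire estate passes to Daichi's descendants per stirpes.
The estate is divided into 4 equal shares of 1/4 among Midori, Hana, Reiko, Isamu.
Midori predeceased; the 1/4 allotted to Midori's branch passes to Midori's issue by representation.
The 1/4 is divided into 2 equal shares of 1/8 among Yoshiko, Emiko.
Yoshiko is living and takes 1/8.
Emiko predeceased; the 1/8 allotted to Emiko's branch passes to Emiko's issue by representation.
Ryo's line is the sole branch at this level, so the full 1/8 passes to Ryo's issue by representation.
The 1/8 is divided into 4 equal shares of 1/32 among Kaede, Sachiko, Umeko, Chiyo.
Kaede is living and takes 1/32.
Sachiko is living and takes 1/32.
Umeko is living and takes 1/32.
Chiyo is living and takes 1/32.
Hana is living and takes 1/4.
Reiko is living and takes 1/4.
Isamu is living and takes 1/4.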